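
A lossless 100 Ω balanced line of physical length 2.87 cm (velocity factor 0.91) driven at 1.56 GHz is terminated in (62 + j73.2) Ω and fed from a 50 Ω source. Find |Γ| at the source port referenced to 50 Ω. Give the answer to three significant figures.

λ = v/f = 0.91·c / 1.56 GHz = 0.175 m
βl = 2π·l/λ = 2π × 0.164 = 59°
tan(βl) = 1.67
Z_in = Z_0·(Z_L + jZ_0·tanβl)/(Z_0 + jZ_L·tanβl) = 210 − j105 Ω
Γ_s = (Z_in − Z_s)/(Z_in + Z_s) = (160 − j105)/(260 − j105), |Γ_s| = 0.682

|Γ| ≈ 0.682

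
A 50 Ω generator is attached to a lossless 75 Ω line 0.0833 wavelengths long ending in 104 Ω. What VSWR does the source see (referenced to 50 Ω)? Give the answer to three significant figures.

βl = 2π × 0.0833 = 30°
tan(βl) = 0.577
Z_in = Z_0·(Z_L + jZ_0·tanβl)/(Z_0 + jZ_L·tanβl) = 84.5 − j24.3 Ω
Γ_s = (Z_in − Z_s)/(Z_in + Z_s) = (34.5 − j24.3)/(135 − j24.3), |Γ_s| = 0.309
VSWR = (1 + |Γ_s|)/(1 − |Γ_s|)

VSWR ≈ 1.89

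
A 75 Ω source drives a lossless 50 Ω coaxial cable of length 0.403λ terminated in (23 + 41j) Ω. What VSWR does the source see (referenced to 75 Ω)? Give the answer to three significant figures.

βl = 2π × 0.403 = 145°
tan(βl) = -0.698
Z_in = Z_0·(Z_L + jZ_0·tanβl)/(Z_0 + jZ_L·tanβl) = 13.3 + j6.59 Ω
Γ_s = (Z_in − Z_s)/(Z_in + Z_s) = (-61.7 + j6.59)/(88.3 + j6.59), |Γ_s| = 0.701
VSWR = (1 + |Γ_s|)/(1 − |Γ_s|)

VSWR ≈ 5.69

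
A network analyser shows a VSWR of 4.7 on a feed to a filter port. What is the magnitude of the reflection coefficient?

|Γ| ≈ 0.649

|Γ| = (S − 1)/(S + 1) = (4.7 − 1)/(4.7 + 1) = 3.7/5.7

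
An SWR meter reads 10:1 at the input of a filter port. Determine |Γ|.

|Γ| = (S − 1)/(S + 1) = (10 − 1)/(10 + 1) = 9/11

|Γ| ≈ 0.818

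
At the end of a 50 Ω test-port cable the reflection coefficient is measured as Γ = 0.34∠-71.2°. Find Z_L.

Z_L ≈ 49.3 − j35.9 Ω

Z_L = Z_0·(1 + Γ)/(1 − Γ) = 50·(1.11 − j0.322)/(0.89 + j0.322)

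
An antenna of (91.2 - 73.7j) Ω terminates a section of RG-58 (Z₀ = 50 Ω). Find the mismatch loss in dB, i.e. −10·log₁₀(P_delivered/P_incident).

Γ = (41.2 − j73.7)/(141.2 − j73.7), |Γ| = 0.53
|Γ|² = 0.281, so P_del/P_inc = 1 − |Γ|² = 0.719
ML = −10·log₁₀(1 − |Γ|²)

mismatch loss ≈ 1.43 dB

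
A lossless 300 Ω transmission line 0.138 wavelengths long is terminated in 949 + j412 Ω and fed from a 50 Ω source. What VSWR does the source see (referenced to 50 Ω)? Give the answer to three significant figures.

VSWR ≈ 13.4

βl = 2π × 0.138 = 49.7°
tan(βl) = 1.18
Z_in = Z_0·(Z_L + jZ_0·tanβl)/(Z_0 + jZ_L·tanβl) = 159 − j281 Ω
Γ_s = (Z_in − Z_s)/(Z_in + Z_s) = (109 − j281)/(209 − j281), |Γ_s| = 0.861
VSWR = (1 + |Γ_s|)/(1 − |Γ_s|)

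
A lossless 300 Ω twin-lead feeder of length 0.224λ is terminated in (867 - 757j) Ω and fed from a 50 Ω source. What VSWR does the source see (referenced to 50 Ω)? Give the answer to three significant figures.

VSWR ≈ 1.16

βl = 2π × 0.224 = 80.6°
tan(βl) = 6.07
Z_in = Z_0·(Z_L + jZ_0·tanβl)/(Z_0 + jZ_L·tanβl) = 57.2 + j3.72 Ω
Γ_s = (Z_in − Z_s)/(Z_in + Z_s) = (7.17 + j3.72)/(107 + j3.72), |Γ_s| = 0.0753
VSWR = (1 + |Γ_s|)/(1 − |Γ_s|)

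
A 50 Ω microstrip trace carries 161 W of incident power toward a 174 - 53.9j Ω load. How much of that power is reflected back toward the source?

P_reflected ≈ 55.4 W

|Γ| = |(124 − j53.9)/(224 − j53.9)| = 0.587
|Γ|² = 0.344
P_refl = |Γ|²·P_inc = 55.4 W, P_del = (1 − |Γ|²)·P_inc = 106 W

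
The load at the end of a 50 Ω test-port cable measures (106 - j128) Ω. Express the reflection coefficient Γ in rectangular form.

Γ = (Z_L − Z_0)/(Z_L + Z_0) = (56 − j128)/(156 − j128)

Γ ≈ 0.617 − j0.314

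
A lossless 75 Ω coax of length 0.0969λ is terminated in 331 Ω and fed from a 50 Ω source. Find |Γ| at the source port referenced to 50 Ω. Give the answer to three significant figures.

|Γ| ≈ 0.69

βl = 2π × 0.0969 = 34.9°
tan(βl) = 0.697
Z_in = Z_0·(Z_L + jZ_0·tanβl)/(Z_0 + jZ_L·tanβl) = 47 − j92.3 Ω
Γ_s = (Z_in − Z_s)/(Z_in + Z_s) = (-3.01 − j92.3)/(97 − j92.3), |Γ_s| = 0.69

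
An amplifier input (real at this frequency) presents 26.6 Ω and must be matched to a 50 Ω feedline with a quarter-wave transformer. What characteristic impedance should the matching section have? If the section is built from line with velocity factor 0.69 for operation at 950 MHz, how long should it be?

Z_qwt = √(Z_0·R_L) = √(50 × 26.6) = √1330
λ = 0.69·c/f = 0.218 m, so l = λ/4 = 0.0545 m

Z_qwt ≈ 36.5 Ω; length ≈ 5.45 cm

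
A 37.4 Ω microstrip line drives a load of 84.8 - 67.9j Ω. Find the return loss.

Γ = (47.4 − j67.9)/(122.2 − j67.9), |Γ| = 0.592
RL = −20·log₁₀|Γ| = −20·log₁₀(0.592)

RL ≈ 4.55 dB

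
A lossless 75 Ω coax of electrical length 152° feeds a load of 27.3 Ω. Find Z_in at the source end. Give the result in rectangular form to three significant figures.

Z_in ≈ 33.8 − j33.3 Ω

tan(βl) = tan(152°) = -0.532
Z_in = Z_0·(Z_L + jZ_0·tanβl)/(Z_0 + jZ_L·tanβl)
     = 75·(27.3 − j39.9)/(75 − j14.5)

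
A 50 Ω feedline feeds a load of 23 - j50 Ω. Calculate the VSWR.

VSWR ≈ 4.59

Γ = (Z_L − Z_0)/(Z_L + Z_0) = (-27 − j50)/(73 − j50)
|Γ| = 56.8/88.5 = 0.642
VSWR = (1 + |Γ|)/(1 − |Γ|) = 1.64/0.358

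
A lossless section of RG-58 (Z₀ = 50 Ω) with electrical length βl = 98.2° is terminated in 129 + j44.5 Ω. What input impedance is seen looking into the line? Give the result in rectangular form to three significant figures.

tan(βl) = tan(98.2°) = -6.94
Z_in = Z_0·(Z_L + jZ_0·tanβl)/(Z_0 + jZ_L·tanβl)
     = 50·(129 − j302)/(359 − j895)

Z_in ≈ 17 + j0.374 Ω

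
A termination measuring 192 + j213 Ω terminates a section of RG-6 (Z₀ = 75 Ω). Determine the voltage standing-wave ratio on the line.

VSWR ≈ 5.93

Γ = (Z_L − Z_0)/(Z_L + Z_0) = (117 + j213)/(267 + j213)
|Γ| = 243/342 = 0.712
VSWR = (1 + |Γ|)/(1 − |Γ|) = 1.71/0.288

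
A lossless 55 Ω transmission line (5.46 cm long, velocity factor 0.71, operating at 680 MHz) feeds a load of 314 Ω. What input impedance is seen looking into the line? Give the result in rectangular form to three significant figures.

Z_in ≈ 12.1 − j27.2 Ω

λ = v/f = 0.71·c / 680 MHz = 0.313 m
βl = 2π·l/λ = 2π × 0.174 = 62.8°
tan(βl) = tan(62.8°) = 1.94
Z_in = Z_0·(Z_L + jZ_0·tanβl)/(Z_0 + jZ_L·tanβl)
     = 55·(314 + j107)/(55 + j610)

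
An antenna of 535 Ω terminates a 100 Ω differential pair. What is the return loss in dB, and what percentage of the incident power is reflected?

Γ = (535 − 100)/(535 + 100) = 0.685
RL = −20·log₁₀(0.685) = 3.29 dB
P_refl/P_inc = |Γ|² = 0.469

RL ≈ 3.29 dB; 46.9% of incident power reflected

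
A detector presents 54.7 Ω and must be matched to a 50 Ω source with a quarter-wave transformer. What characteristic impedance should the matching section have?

Z_qwt ≈ 52.3 Ω

Z_qwt = √(Z_0·R_L) = √(50 × 54.7) = √2735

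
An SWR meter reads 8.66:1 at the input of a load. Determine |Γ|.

|Γ| = (S − 1)/(S + 1) = (8.66 − 1)/(8.66 + 1) = 7.66/9.66

|Γ| ≈ 0.793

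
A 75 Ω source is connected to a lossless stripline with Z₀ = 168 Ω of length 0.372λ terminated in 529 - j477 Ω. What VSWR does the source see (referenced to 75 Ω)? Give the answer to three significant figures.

VSWR ≈ 9.42

βl = 2π × 0.372 = 134°
tan(βl) = -1.04
Z_in = Z_0·(Z_L + jZ_0·tanβl)/(Z_0 + jZ_L·tanβl) = 75.9 + j207 Ω
Γ_s = (Z_in − Z_s)/(Z_in + Z_s) = (0.887 + j207)/(151 + j207), |Γ_s| = 0.808
VSWR = (1 + |Γ_s|)/(1 − |Γ_s|)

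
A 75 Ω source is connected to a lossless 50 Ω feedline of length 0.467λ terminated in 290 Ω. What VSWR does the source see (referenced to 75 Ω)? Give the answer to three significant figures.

VSWR ≈ 4.08

βl = 2π × 0.467 = 168°
tan(βl) = -0.21
Z_in = Z_0·(Z_L + jZ_0·tanβl)/(Z_0 + jZ_L·tanβl) = 122 + j138 Ω
Γ_s = (Z_in − Z_s)/(Z_in + Z_s) = (46.7 + j138)/(197 + j138), |Γ_s| = 0.606
VSWR = (1 + |Γ_s|)/(1 − |Γ_s|)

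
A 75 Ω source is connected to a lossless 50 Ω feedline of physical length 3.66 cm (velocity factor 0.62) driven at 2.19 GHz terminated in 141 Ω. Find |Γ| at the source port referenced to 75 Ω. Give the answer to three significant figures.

λ = v/f = 0.62·c / 2.19 GHz = 0.0849 m
βl = 2π·l/λ = 2π × 0.431 = 155°
tan(βl) = -0.463
Z_in = Z_0·(Z_L + jZ_0·tanβl)/(Z_0 + jZ_L·tanβl) = 63.3 + j59.5 Ω
Γ_s = (Z_in − Z_s)/(Z_in + Z_s) = (-11.7 + j59.5)/(138 + j59.5), |Γ_s| = 0.403

|Γ| ≈ 0.403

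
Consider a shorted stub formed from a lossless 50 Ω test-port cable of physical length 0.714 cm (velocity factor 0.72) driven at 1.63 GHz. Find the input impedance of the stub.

λ = v/f = 0.72·c / 1.63 GHz = 0.133 m
βl = 2π·l/λ = 2π × 0.0539 = 19.4°
tan(βl) = 0.352
For a shorted stub, Z_in = jZ_0·tan(βl)

Z_in ≈ +j17.6 Ω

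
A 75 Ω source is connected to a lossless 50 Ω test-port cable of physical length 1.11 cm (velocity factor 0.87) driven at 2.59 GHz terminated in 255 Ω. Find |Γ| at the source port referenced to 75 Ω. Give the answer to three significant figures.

|Γ| ≈ 0.676

λ = v/f = 0.87·c / 2.59 GHz = 0.101 m
βl = 2π·l/λ = 2π × 0.11 = 39.7°
tan(βl) = 0.829
Z_in = Z_0·(Z_L + jZ_0·tanβl)/(Z_0 + jZ_L·tanβl) = 22.8 − j54.9 Ω
Γ_s = (Z_in − Z_s)/(Z_in + Z_s) = (-52.2 − j54.9)/(97.8 − j54.9), |Γ_s| = 0.676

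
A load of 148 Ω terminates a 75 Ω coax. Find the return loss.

RL ≈ 9.7 dB

Γ = (148 − 75)/(148 + 75) = 0.327
RL = −20·log₁₀|Γ| = −20·log₁₀(0.327)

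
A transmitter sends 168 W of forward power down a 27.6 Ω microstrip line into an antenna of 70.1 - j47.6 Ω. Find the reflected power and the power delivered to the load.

P_reflected ≈ 57.9 W; P_delivered ≈ 110 W

|Γ| = |(42.5 − j47.6)/(97.7 − j47.6)| = 0.587
|Γ|² = 0.345
P_refl = |Γ|²·P_inc = 57.9 W, P_del = (1 − |Γ|²)·P_inc = 110 W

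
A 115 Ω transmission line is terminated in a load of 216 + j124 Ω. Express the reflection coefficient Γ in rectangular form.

Γ ≈ 0.391 + j0.228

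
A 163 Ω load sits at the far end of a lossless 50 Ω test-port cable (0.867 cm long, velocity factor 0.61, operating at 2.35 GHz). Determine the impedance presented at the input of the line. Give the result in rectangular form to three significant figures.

Z_in ≈ 32.7 − j47.5 Ω

λ = v/f = 0.61·c / 2.35 GHz = 0.0779 m
βl = 2π·l/λ = 2π × 0.111 = 40.1°
tan(βl) = tan(40.1°) = 0.842
Z_in = Z_0·(Z_L + jZ_0·tanβl)/(Z_0 + jZ_L·tanβl)
     = 50·(163 + j42.1)/(50 + j137)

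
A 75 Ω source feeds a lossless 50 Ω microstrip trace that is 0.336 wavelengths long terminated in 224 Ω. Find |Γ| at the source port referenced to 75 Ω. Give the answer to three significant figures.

βl = 2π × 0.336 = 121°
tan(βl) = -1.67
Z_in = Z_0·(Z_L + jZ_0·tanβl)/(Z_0 + jZ_L·tanβl) = 14.9 + j28 Ω
Γ_s = (Z_in − Z_s)/(Z_in + Z_s) = (-60.1 + j28)/(89.9 + j28), |Γ_s| = 0.704

|Γ| ≈ 0.704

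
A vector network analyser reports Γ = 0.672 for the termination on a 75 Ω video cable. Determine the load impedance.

Z_L = Z_0·(1 + Γ)/(1 − Γ) = 75·(1.67)/(0.328)

Z_L ≈ 382 Ω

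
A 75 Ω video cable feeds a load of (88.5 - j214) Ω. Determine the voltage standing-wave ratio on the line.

VSWR ≈ 8.81

Γ = (Z_L − Z_0)/(Z_L + Z_0) = (13.5 − j214)/(163.5 − j214)
|Γ| = 214/269 = 0.796
VSWR = (1 + |Γ|)/(1 − |Γ|) = 1.8/0.204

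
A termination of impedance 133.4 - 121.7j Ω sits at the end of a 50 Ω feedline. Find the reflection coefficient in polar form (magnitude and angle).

Γ = (Z_L − Z_0)/(Z_L + Z_0) = (83.4 − j121.7)/(183.4 − j121.7)
|Γ| = 148/220 = 0.67

Γ ≈ 0.67 ∠ -22°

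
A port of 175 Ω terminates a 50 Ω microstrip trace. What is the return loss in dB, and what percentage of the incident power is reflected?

RL ≈ 5.11 dB; 30.9% of incident power reflected

Γ = (175 − 50)/(175 + 50) = 0.556
RL = −20·log₁₀(0.556) = 5.11 dB
P_refl/P_inc = |Γ|² = 0.309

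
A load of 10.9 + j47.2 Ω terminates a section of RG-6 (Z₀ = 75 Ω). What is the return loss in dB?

RL ≈ 1.81 dB

Γ = (-64.1 + j47.2)/(85.9 + j47.2), |Γ| = 0.812
RL = −20·log₁₀|Γ| = −20·log₁₀(0.812)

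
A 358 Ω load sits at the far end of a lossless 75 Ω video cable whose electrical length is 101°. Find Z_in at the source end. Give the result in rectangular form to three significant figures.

Z_in ≈ 16.3 + j13.9 Ω

tan(βl) = tan(101°) = -5.14
Z_in = Z_0·(Z_L + jZ_0·tanβl)/(Z_0 + jZ_L·tanβl)
     = 75·(358 − j386)/(75 − j1840)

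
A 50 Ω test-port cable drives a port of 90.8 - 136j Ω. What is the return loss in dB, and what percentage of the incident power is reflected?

Γ = (40.8 − j136)/(140.8 − j136), |Γ| = 0.725
RL = −20·log₁₀(0.725) = 2.79 dB
P_refl/P_inc = |Γ|² = 0.526

RL ≈ 2.79 dB; 52.6% of incident power reflected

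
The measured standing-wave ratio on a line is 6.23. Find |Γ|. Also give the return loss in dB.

|Γ| ≈ 0.723; return loss ≈ 2.81 dB

|Γ| = (S − 1)/(S + 1) = (6.23 − 1)/(6.23 + 1) = 5.23/7.23
RL = −20·log₁₀|Γ| = −20·log₁₀(0.723)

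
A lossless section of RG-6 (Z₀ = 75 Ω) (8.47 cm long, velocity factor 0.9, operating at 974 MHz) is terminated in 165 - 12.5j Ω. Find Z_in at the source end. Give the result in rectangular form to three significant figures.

Z_in ≈ 38.3 + j23.9 Ω

λ = v/f = 0.9·c / 974 MHz = 0.277 m
βl = 2π·l/λ = 2π × 0.306 = 110°
tan(βl) = tan(110°) = -2.75
Z_in = Z_0·(Z_L + jZ_0·tanβl)/(Z_0 + jZ_L·tanβl)
     = 75·(165 − j219)/(40.7 − j453)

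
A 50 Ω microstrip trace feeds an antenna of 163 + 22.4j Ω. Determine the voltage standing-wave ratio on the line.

VSWR ≈ 3.33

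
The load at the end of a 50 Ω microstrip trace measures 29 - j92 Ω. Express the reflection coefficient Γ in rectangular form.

Γ ≈ 0.463 − j0.626

Γ = (Z_L − Z_0)/(Z_L + Z_0) = (-21 − j92)/(79 − j92)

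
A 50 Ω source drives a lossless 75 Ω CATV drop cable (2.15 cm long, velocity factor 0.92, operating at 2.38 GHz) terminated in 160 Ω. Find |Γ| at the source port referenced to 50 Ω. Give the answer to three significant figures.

λ = v/f = 0.92·c / 2.38 GHz = 0.116 m
βl = 2π·l/λ = 2π × 0.185 = 66.7°
tan(βl) = 2.33
Z_in = Z_0·(Z_L + jZ_0·tanβl)/(Z_0 + jZ_L·tanβl) = 40 − j24.2 Ω
Γ_s = (Z_in − Z_s)/(Z_in + Z_s) = (-9.97 − j24.2)/(90 − j24.2), |Γ_s| = 0.281

|Γ| ≈ 0.281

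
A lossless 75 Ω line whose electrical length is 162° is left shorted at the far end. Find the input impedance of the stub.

Z_in ≈ −j24.4 Ω

tan(βl) = -0.325
For a shorted stub, Z_in = jZ_0·tan(βl)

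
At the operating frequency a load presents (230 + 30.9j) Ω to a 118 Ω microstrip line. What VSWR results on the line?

VSWR ≈ 2

Γ = (Z_L − Z_0)/(Z_L + Z_0) = (112 + j30.9)/(348 + j30.9)
|Γ| = 116/349 = 0.333
VSWR = (1 + |Γ|)/(1 − |Γ|) = 1.33/0.667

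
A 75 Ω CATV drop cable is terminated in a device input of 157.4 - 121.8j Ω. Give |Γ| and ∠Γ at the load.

Γ = (Z_L − Z_0)/(Z_L + Z_0) = (82.4 − j121.8)/(232.4 − j121.8)
|Γ| = 147/262 = 0.56

Γ ≈ 0.56 ∠ -28.3°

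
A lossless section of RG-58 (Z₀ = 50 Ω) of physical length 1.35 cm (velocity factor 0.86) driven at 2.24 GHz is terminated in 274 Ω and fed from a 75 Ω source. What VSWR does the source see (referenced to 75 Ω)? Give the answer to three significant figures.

λ = v/f = 0.86·c / 2.24 GHz = 0.115 m
βl = 2π·l/λ = 2π × 0.117 = 42.2°
tan(βl) = 0.907
Z_in = Z_0·(Z_L + jZ_0·tanβl)/(Z_0 + jZ_L·tanβl) = 19.4 − j51.2 Ω
Γ_s = (Z_in − Z_s)/(Z_in + Z_s) = (-55.6 − j51.2)/(94.4 − j51.2), |Γ_s| = 0.703
VSWR = (1 + |Γ_s|)/(1 − |Γ_s|)

VSWR ≈ 5.74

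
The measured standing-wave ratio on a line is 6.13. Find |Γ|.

|Γ| ≈ 0.719

|Γ| = (S − 1)/(S + 1) = (6.13 − 1)/(6.13 + 1) = 5.13/7.13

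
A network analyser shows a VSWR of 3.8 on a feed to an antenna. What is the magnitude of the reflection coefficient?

|Γ| = (S − 1)/(S + 1) = (3.8 − 1)/(3.8 + 1) = 2.8/4.8

|Γ| ≈ 0.583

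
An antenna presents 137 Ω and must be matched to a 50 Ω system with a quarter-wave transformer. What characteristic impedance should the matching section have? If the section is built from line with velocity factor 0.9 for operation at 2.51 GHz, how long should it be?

Z_qwt ≈ 82.8 Ω; length ≈ 2.69 cm

Z_qwt = √(Z_0·R_L) = √(50 × 137) = √6850
λ = 0.9·c/f = 0.108 m, so l = λ/4 = 0.0269 m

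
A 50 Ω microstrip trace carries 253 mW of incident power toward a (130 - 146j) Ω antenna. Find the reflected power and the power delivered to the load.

P_reflected ≈ 131 mW; P_delivered ≈ 122 mW

|Γ| = |(80 − j146)/(180 − j146)| = 0.718
|Γ|² = 0.516
P_refl = |Γ|²·P_inc = 131 mW, P_del = (1 − |Γ|²)·P_inc = 122 mW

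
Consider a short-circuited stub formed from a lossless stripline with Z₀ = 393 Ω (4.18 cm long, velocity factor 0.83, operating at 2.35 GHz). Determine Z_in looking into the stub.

λ = v/f = 0.83·c / 2.35 GHz = 0.106 m
βl = 2π·l/λ = 2π × 0.394 = 142°
tan(βl) = -0.781
For a short-circuited stub, Z_in = jZ_0·tan(βl)

Z_in ≈ −j307 Ω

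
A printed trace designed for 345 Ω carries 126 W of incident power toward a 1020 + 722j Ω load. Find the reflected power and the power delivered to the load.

P_reflected ≈ 51.6 W; P_delivered ≈ 74.4 W

|Γ| = |(675 + j722)/(1365 + j722)| = 0.64
|Γ|² = 0.41
P_refl = |Γ|²·P_inc = 51.6 W, P_del = (1 − |Γ|²)·P_inc = 74.4 W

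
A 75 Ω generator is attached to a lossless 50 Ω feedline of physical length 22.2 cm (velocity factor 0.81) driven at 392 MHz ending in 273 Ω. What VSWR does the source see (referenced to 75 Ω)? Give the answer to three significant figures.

λ = v/f = 0.81·c / 392 MHz = 0.62 m
βl = 2π·l/λ = 2π × 0.358 = 129°
tan(βl) = -1.24
Z_in = Z_0·(Z_L + jZ_0·tanβl)/(Z_0 + jZ_L·tanβl) = 14.8 + j38.2 Ω
Γ_s = (Z_in − Z_s)/(Z_in + Z_s) = (-60.2 + j38.2)/(89.8 + j38.2), |Γ_s| = 0.73
VSWR = (1 + |Γ_s|)/(1 − |Γ_s|)

VSWR ≈ 6.42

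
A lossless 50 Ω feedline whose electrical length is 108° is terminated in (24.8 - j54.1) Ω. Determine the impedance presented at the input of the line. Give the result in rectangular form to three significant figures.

Z_in ≈ 33.5 + j67.3 Ω

tan(βl) = tan(108°) = -3.08
Z_in = Z_0·(Z_L + jZ_0·tanβl)/(Z_0 + jZ_L·tanβl)
     = 50·(24.8 − j208)/(-117 − j76.3)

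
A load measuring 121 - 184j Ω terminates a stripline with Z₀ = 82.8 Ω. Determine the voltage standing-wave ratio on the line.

VSWR ≈ 5.34

Γ = (Z_L − Z_0)/(Z_L + Z_0) = (38.2 − j184)/(203.8 − j184)
|Γ| = 188/275 = 0.684
VSWR = (1 + |Γ|)/(1 − |Γ|) = 1.68/0.316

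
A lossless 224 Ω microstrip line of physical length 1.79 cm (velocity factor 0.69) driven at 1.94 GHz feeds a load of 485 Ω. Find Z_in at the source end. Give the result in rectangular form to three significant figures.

λ = v/f = 0.69·c / 1.94 GHz = 0.107 m
βl = 2π·l/λ = 2π × 0.168 = 60.4°
tan(βl) = tan(60.4°) = 1.76
Z_in = Z_0·(Z_L + jZ_0·tanβl)/(Z_0 + jZ_L·tanβl)
     = 224·(485 + j394)/(224 + j854)

Z_in ≈ 128 − j93.7 Ω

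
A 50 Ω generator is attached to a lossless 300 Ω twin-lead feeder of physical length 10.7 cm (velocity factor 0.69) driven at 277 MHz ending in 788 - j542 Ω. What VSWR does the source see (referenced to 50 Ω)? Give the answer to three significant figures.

λ = v/f = 0.69·c / 277 MHz = 0.747 m
βl = 2π·l/λ = 2π × 0.143 = 51.5°
tan(βl) = 1.26
Z_in = Z_0·(Z_L + jZ_0·tanβl)/(Z_0 + jZ_L·tanβl) = 94 − j145 Ω
Γ_s = (Z_in − Z_s)/(Z_in + Z_s) = (44 − j145)/(144 − j145), |Γ_s| = 0.742
VSWR = (1 + |Γ_s|)/(1 − |Γ_s|)

VSWR ≈ 6.74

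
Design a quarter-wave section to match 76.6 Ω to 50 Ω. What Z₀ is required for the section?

Z_qwt ≈ 61.9 Ω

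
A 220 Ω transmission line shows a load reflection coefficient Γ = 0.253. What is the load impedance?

Z_L = Z_0·(1 + Γ)/(1 − Γ) = 220·(1.25)/(0.747)

Z_L ≈ 369 Ω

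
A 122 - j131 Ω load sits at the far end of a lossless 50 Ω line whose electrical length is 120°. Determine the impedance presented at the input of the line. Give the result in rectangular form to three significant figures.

Z_in ≈ 16.1 + j42.3 Ω

tan(βl) = tan(120°) = -1.73
Z_in = Z_0·(Z_L + jZ_0·tanβl)/(Z_0 + jZ_L·tanβl)
     = 50·(122 − j218)/(-177 − j211)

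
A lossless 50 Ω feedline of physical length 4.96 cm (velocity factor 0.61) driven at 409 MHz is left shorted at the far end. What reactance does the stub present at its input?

X_in ≈ 41.8 Ω (inductive)

λ = v/f = 0.61·c / 409 MHz = 0.447 m
βl = 2π·l/λ = 2π × 0.111 = 39.9°
tan(βl) = 0.836
For a shorted stub, Z_in = jZ_0·tan(βl)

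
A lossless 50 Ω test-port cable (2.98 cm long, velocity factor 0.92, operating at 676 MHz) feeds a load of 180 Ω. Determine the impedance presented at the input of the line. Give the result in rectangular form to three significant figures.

λ = v/f = 0.92·c / 676 MHz = 0.408 m
βl = 2π·l/λ = 2π × 0.073 = 26.3°
tan(βl) = tan(26.3°) = 0.494
Z_in = Z_0·(Z_L + jZ_0·tanβl)/(Z_0 + jZ_L·tanβl)
     = 50·(180 + j24.7)/(50 + j88.9)

Z_in ≈ 53.8 − j71 Ω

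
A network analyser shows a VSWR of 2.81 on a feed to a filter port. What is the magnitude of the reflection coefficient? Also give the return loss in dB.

|Γ| ≈ 0.475; return loss ≈ 6.46 dB

|Γ| = (S − 1)/(S + 1) = (2.81 − 1)/(2.81 + 1) = 1.81/3.81
RL = −20·log₁₀|Γ| = −20·log₁₀(0.475)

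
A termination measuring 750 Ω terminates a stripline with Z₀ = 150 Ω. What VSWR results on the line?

For a purely resistive load, VSWR = R_L/Z_0 or Z_0/R_L (whichever > 1) = 750/150

VSWR ≈ 5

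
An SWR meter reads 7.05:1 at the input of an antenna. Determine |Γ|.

|Γ| ≈ 0.752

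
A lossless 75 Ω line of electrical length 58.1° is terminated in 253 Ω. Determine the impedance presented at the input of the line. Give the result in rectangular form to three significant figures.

Z_in ≈ 29.8 − j41.2 Ω

tan(βl) = tan(58.1°) = 1.61
Z_in = Z_0·(Z_L + jZ_0·tanβl)/(Z_0 + jZ_L·tanβl)
     = 75·(253 + j120)/(75 + j406)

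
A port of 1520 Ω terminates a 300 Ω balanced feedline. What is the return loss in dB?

Γ = (1520 − 300)/(1520 + 300) = 0.67
RL = −20·log₁₀|Γ| = −20·log₁₀(0.67)

RL ≈ 3.47 dB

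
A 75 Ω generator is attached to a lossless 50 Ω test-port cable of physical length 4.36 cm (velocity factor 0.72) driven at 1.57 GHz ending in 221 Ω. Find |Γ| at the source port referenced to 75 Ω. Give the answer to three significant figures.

λ = v/f = 0.72·c / 1.57 GHz = 0.138 m
βl = 2π·l/λ = 2π × 0.317 = 114°
tan(βl) = -2.24
Z_in = Z_0·(Z_L + jZ_0·tanβl)/(Z_0 + jZ_L·tanβl) = 13.4 + j21 Ω
Γ_s = (Z_in − Z_s)/(Z_in + Z_s) = (-61.6 + j21)/(88.4 + j21), |Γ_s| = 0.716

|Γ| ≈ 0.716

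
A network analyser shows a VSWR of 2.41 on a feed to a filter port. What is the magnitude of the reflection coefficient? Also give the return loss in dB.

|Γ| = (S − 1)/(S + 1) = (2.41 − 1)/(2.41 + 1) = 1.41/3.41
RL = −20·log₁₀|Γ| = −20·log₁₀(0.413)

|Γ| ≈ 0.413; return loss ≈ 7.67 dB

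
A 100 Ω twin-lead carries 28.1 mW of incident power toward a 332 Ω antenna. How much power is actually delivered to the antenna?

Γ = (332 − 100)/(332 + 100) = 0.537
|Γ|² = 0.288
P_refl = |Γ|²·P_inc = 8.1 mW, P_del = (1 − |Γ|²)·P_inc = 20 mW

P_delivered ≈ 20 mW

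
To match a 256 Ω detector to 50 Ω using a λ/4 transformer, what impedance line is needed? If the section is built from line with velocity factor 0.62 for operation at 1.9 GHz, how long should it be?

Z_qwt = √(Z_0·R_L) = √(50 × 256) = √12800
λ = 0.62·c/f = 0.0979 m, so l = λ/4 = 0.0245 m

Z_qwt ≈ 113 Ω; length ≈ 2.45 cm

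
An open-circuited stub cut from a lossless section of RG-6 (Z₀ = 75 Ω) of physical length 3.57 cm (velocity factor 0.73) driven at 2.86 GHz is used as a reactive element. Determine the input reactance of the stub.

X_in ≈ 348 Ω (inductive)

λ = v/f = 0.73·c / 2.86 GHz = 0.0766 m
βl = 2π·l/λ = 2π × 0.466 = 168°
tan(βl) = -0.215
For an open-circuited stub, Z_in = −jZ_0·cot(βl) = −jZ_0/tan(βl)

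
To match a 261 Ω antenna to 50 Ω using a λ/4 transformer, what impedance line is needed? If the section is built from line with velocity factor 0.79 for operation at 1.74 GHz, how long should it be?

Z_qwt = √(Z_0·R_L) = √(50 × 261) = √13050
λ = 0.79·c/f = 0.136 m, so l = λ/4 = 0.0341 m

Z_qwt ≈ 114 Ω; length ≈ 3.41 cm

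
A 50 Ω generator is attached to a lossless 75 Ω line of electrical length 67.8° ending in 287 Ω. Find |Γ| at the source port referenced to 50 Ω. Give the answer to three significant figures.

tan(βl) = 2.45
Z_in = Z_0·(Z_L + jZ_0·tanβl)/(Z_0 + jZ_L·tanβl) = 22.6 − j28.2 Ω
Γ_s = (Z_in − Z_s)/(Z_in + Z_s) = (-27.4 − j28.2)/(72.6 − j28.2), |Γ_s| = 0.505

|Γ| ≈ 0.505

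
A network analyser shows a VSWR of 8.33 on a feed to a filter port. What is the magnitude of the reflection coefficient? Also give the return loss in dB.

|Γ| ≈ 0.786; return loss ≈ 2.1 dB

|Γ| = (S − 1)/(S + 1) = (8.33 − 1)/(8.33 + 1) = 7.33/9.33
RL = −20·log₁₀|Γ| = −20·log₁₀(0.786)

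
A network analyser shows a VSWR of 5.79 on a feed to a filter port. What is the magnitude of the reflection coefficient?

|Γ| = (S − 1)/(S + 1) = (5.79 − 1)/(5.79 + 1) = 4.79/6.79

|Γ| ≈ 0.705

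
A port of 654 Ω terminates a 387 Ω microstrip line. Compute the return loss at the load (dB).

Γ = (654 − 387)/(654 + 387) = 0.256
RL = −20·log₁₀|Γ| = −20·log₁₀(0.256)

RL ≈ 11.8 dB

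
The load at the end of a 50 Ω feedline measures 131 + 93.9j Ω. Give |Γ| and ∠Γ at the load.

Γ ≈ 0.608 ∠ 21.8°

Γ = (Z_L − Z_0)/(Z_L + Z_0) = (81 + j93.9)/(181 + j93.9)
|Γ| = 124/204 = 0.608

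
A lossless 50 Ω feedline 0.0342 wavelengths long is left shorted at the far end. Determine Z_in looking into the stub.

βl = 2π × 0.0342 = 12.3°
tan(βl) = 0.218
For a shorted stub, Z_in = jZ_0·tan(βl)

Z_in ≈ +j10.9 Ω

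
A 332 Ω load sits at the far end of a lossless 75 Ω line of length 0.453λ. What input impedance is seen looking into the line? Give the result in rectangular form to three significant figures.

Z_in ≈ 129 + j151 Ω

βl = 2π × 0.453 = 163°
tan(βl) = tan(163°) = -0.304
Z_in = Z_0·(Z_L + jZ_0·tanβl)/(Z_0 + jZ_L·tanβl)
     = 75·(332 − j22.8)/(75 − j101)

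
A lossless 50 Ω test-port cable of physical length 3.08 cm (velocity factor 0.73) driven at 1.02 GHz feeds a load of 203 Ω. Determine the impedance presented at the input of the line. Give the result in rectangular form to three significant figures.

Z_in ≈ 19.3 − j35.8 Ω

λ = v/f = 0.73·c / 1.02 GHz = 0.215 m
βl = 2π·l/λ = 2π × 0.143 = 51.6°
tan(βl) = tan(51.6°) = 1.26
Z_in = Z_0·(Z_L + jZ_0·tanβl)/(Z_0 + jZ_L·tanβl)
     = 50·(203 + j63.2)/(50 + j257)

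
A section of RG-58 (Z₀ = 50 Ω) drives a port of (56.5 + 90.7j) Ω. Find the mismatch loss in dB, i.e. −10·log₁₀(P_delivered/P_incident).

mismatch loss ≈ 2.38 dB

Γ = (6.5 + j90.7)/(106.5 + j90.7), |Γ| = 0.65
|Γ|² = 0.423, so P_del/P_inc = 1 − |Γ|² = 0.577
ML = −10·log₁₀(1 − |Γ|²)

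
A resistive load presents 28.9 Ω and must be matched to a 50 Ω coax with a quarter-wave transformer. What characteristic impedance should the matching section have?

Z_qwt ≈ 38 Ω

Z_qwt = √(Z_0·R_L) = √(50 × 28.9) = √1445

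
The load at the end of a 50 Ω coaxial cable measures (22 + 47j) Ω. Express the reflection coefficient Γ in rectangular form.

Γ ≈ 0.0261 + j0.636

Γ = (Z_L − Z_0)/(Z_L + Z_0) = (-28 + j47)/(72 + j47)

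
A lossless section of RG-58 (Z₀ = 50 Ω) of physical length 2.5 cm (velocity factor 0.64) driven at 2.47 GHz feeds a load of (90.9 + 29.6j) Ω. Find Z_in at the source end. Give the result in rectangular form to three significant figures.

λ = v/f = 0.64·c / 2.47 GHz = 0.0777 m
βl = 2π·l/λ = 2π × 0.322 = 116°
tan(βl) = tan(116°) = -2.07
Z_in = Z_0·(Z_L + jZ_0·tanβl)/(Z_0 + jZ_L·tanβl)
     = 50·(90.9 − j73.9)/(111 − j188)

Z_in ≈ 25.1 + j9.29 Ω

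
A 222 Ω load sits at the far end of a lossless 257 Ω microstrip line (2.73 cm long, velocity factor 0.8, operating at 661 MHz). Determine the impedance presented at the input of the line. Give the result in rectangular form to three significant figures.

λ = v/f = 0.8·c / 661 MHz = 0.363 m
βl = 2π·l/λ = 2π × 0.0752 = 27.1°
tan(βl) = tan(27.1°) = 0.511
Z_in = Z_0·(Z_L + jZ_0·tanβl)/(Z_0 + jZ_L·tanβl)
     = 257·(222 + j131)/(257 + j113)

Z_in ≈ 234 + j27.9 Ω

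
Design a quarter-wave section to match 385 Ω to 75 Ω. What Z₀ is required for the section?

Z_qwt = √(Z_0·R_L) = √(75 × 385) = √28880

Z_qwt ≈ 170 Ω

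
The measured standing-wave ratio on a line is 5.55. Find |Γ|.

|Γ| ≈ 0.695

|Γ| = (S − 1)/(S + 1) = (5.55 − 1)/(5.55 + 1) = 4.55/6.55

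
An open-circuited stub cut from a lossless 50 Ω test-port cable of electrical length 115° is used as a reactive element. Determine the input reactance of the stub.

tan(βl) = -2.14
For an open-circuited stub, Z_in = −jZ_0·cot(βl) = −jZ_0/tan(βl)

X_in ≈ 23.3 Ω (inductive)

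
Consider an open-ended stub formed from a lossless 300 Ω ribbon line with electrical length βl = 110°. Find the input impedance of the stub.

tan(βl) = -2.75
For an open-ended stub, Z_in = −jZ_0·cot(βl) = −jZ_0/tan(βl)

Z_in ≈ +j109 Ω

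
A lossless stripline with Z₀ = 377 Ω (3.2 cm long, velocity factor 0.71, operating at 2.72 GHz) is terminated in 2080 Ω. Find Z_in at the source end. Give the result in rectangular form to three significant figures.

λ = v/f = 0.71·c / 2.72 GHz = 0.0783 m
βl = 2π·l/λ = 2π × 0.409 = 147°
tan(βl) = tan(147°) = -0.647
Z_in = Z_0·(Z_L + jZ_0·tanβl)/(Z_0 + jZ_L·tanβl)
     = 377·(2080 − j244)/(377 − j1350)

Z_in ≈ 215 + j523 Ω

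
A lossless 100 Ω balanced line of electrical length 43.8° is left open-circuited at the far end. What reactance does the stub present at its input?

tan(βl) = 0.959
For an open-circuited stub, Z_in = −jZ_0·cot(βl) = −jZ_0/tan(βl)

X_in ≈ -104 Ω (capacitive)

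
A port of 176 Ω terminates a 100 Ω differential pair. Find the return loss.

RL ≈ 11.2 dB

Γ = (176 − 100)/(176 + 100) = 0.275
RL = −20·log₁₀|Γ| = −20·log₁₀(0.275)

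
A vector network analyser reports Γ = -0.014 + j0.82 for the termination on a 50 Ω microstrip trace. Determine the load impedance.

Z_L = Z_0·(1 + Γ)/(1 − Γ) = 50·(0.986 + j0.82)/(1.01 − j0.82)

Z_L ≈ 9.63 + j48.2 Ω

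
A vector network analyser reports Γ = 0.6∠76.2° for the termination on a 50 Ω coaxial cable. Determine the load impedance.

Z_L ≈ 29.8 + j54.3 Ω

Z_L = Z_0·(1 + Γ)/(1 − Γ) = 50·(1.14 + j0.583)/(0.857 − j0.583)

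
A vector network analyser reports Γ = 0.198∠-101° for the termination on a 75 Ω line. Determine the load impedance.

Z_L = Z_0·(1 + Γ)/(1 − Γ) = 75·(0.962 − j0.194)/(1.04 + j0.194)

Z_L ≈ 64.6 − j26.2 Ω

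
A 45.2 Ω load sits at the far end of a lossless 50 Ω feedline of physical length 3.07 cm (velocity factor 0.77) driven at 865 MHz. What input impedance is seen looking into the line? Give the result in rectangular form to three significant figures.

λ = v/f = 0.77·c / 865 MHz = 0.267 m
βl = 2π·l/λ = 2π × 0.115 = 41.4°
tan(βl) = tan(41.4°) = 0.881
Z_in = Z_0·(Z_L + jZ_0·tanβl)/(Z_0 + jZ_L·tanβl)
     = 50·(45.2 + j44.1)/(50 + j39.8)

Z_in ≈ 49.1 + j4.93 Ω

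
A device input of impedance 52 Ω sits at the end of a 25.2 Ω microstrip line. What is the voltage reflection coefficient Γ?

Γ = 0.347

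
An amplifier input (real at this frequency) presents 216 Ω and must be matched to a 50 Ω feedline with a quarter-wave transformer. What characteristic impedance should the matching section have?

Z_qwt = √(Z_0·R_L) = √(50 × 216) = √10800

Z_qwt ≈ 104 Ω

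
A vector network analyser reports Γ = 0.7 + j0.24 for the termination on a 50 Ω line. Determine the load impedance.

Z_L ≈ 153 + j163 Ω

Z_L = Z_0·(1 + Γ)/(1 − Γ) = 50·(1.7 + j0.24)/(0.3 − j0.24)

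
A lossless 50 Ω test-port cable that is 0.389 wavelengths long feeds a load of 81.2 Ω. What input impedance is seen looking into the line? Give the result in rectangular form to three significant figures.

βl = 2π × 0.389 = 140°
tan(βl) = tan(140°) = -0.838
Z_in = Z_0·(Z_L + jZ_0·tanβl)/(Z_0 + jZ_L·tanβl)
     = 50·(81.2 − j41.9)/(50 − j68)

Z_in ≈ 48.5 + j24.1 Ω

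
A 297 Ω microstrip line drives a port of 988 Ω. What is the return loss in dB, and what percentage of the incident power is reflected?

RL ≈ 5.39 dB; 28.9% of incident power reflected

Γ = (988 − 297)/(988 + 297) = 0.538
RL = −20·log₁₀(0.538) = 5.39 dB
P_refl/P_inc = |Γ|² = 0.289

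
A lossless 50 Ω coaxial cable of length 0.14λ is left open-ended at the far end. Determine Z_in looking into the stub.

βl = 2π × 0.14 = 50.4°
tan(βl) = 1.21
For an open-ended stub, Z_in = −jZ_0·cot(βl) = −jZ_0/tan(βl)

Z_in ≈ −j41.4 Ω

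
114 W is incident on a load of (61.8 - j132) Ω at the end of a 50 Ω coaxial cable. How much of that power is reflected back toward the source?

|Γ| = |(11.8 − j132)/(111.8 − j132)| = 0.766
|Γ|² = 0.587
P_refl = |Γ|²·P_inc = 66.9 W, P_del = (1 − |Γ|²)·P_inc = 47.1 W

P_reflected ≈ 66.9 W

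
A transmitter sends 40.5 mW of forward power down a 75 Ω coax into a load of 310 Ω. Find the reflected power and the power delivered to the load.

Γ = (310 − 75)/(310 + 75) = 0.61
|Γ|² = 0.373
P_refl = |Γ|²·P_inc = 15.1 mW, P_del = (1 − |Γ|²)·P_inc = 25.4 mW

P_reflected ≈ 15.1 mW; P_delivered ≈ 25.4 mW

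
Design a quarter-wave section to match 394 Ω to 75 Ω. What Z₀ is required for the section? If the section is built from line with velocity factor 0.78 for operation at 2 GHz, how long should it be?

Z_qwt = √(Z_0·R_L) = √(75 × 394) = √29550
λ = 0.78·c/f = 0.117 m, so l = λ/4 = 0.0293 m

Z_qwt ≈ 172 Ω; length ≈ 2.93 cm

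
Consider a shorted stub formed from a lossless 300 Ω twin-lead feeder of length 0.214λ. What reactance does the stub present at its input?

X_in ≈ 1300 Ω (inductive)

βl = 2π × 0.214 = 77°
tan(βl) = 4.35
For a shorted stub, Z_in = jZ_0·tan(βl)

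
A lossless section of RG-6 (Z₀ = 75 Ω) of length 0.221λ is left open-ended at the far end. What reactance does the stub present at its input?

X_in ≈ -13.8 Ω (capacitive)

βl = 2π × 0.221 = 79.6°
tan(βl) = 5.43
For an open-ended stub, Z_in = −jZ_0·cot(βl) = −jZ_0/tan(βl)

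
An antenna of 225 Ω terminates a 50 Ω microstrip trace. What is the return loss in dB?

RL ≈ 3.93 dB

Γ = (225 − 50)/(225 + 50) = 0.636
RL = −20·log₁₀|Γ| = −20·log₁₀(0.636)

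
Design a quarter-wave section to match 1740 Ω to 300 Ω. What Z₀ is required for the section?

Z_qwt ≈ 722 Ω

Z_qwt = √(Z_0·R_L) = √(300 × 1740) = √522000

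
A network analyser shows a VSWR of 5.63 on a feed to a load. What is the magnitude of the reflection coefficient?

|Γ| = (S − 1)/(S + 1) = (5.63 − 1)/(5.63 + 1) = 4.63/6.63

|Γ| ≈ 0.698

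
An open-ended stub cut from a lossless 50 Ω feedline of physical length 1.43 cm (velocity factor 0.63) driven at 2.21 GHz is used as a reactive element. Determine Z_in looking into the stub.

Z_in ≈ −j28.6 Ω

λ = v/f = 0.63·c / 2.21 GHz = 0.0855 m
βl = 2π·l/λ = 2π × 0.167 = 60.2°
tan(βl) = 1.75
For an open-ended stub, Z_in = −jZ_0·cot(βl) = −jZ_0/tan(βl)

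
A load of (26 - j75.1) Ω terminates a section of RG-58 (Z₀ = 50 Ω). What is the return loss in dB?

RL ≈ 2.64 dB

Γ = (-24 − j75.1)/(76 − j75.1), |Γ| = 0.738
RL = −20·log₁₀|Γ| = −20·log₁₀(0.738)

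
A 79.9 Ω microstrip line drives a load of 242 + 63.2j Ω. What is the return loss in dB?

Γ = (162.1 + j63.2)/(321.9 + j63.2), |Γ| = 0.53
RL = −20·log₁₀|Γ| = −20·log₁₀(0.53)

RL ≈ 5.51 dB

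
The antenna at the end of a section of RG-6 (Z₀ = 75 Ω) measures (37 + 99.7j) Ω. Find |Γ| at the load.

|Γ| ≈ 0.712

Γ = (Z_L − Z_0)/(Z_L + Z_0) = (-38 + j99.7)/(112 + j99.7)
|Γ| = 107/150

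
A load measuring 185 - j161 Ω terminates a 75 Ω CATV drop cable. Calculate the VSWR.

VSWR ≈ 4.52

Γ = (Z_L − Z_0)/(Z_L + Z_0) = (110 − j161)/(260 − j161)
|Γ| = 195/306 = 0.638
VSWR = (1 + |Γ|)/(1 − |Γ|) = 1.64/0.362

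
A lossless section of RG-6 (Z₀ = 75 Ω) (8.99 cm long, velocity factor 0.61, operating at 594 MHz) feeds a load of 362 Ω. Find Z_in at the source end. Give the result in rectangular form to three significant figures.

Z_in ≈ 16.6 + j19.2 Ω

λ = v/f = 0.61·c / 594 MHz = 0.308 m
βl = 2π·l/λ = 2π × 0.292 = 105°
tan(βl) = tan(105°) = -3.72
Z_in = Z_0·(Z_L + jZ_0·tanβl)/(Z_0 + jZ_L·tanβl)
     = 75·(362 − j279)/(75 − j1350)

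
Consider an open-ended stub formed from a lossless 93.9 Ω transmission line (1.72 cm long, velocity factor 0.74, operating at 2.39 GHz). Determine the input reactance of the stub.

λ = v/f = 0.74·c / 2.39 GHz = 0.0929 m
βl = 2π·l/λ = 2π × 0.185 = 66.7°
tan(βl) = 2.32
For an open-ended stub, Z_in = −jZ_0·cot(βl) = −jZ_0/tan(βl)

X_in ≈ -40.5 Ω (capacitive)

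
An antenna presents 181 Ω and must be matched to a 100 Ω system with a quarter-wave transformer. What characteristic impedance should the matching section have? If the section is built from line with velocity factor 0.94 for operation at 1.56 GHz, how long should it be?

Z_qwt ≈ 135 Ω; length ≈ 4.52 cm

Z_qwt = √(Z_0·R_L) = √(100 × 181) = √18100
λ = 0.94·c/f = 0.181 m, so l = λ/4 = 0.0452 m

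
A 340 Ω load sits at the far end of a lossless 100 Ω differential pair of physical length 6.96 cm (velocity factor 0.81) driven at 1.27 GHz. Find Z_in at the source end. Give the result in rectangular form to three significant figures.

Z_in ≈ 48.4 + j74.4 Ω

λ = v/f = 0.81·c / 1.27 GHz = 0.191 m
βl = 2π·l/λ = 2π × 0.364 = 131°
tan(βl) = tan(131°) = -1.15
Z_in = Z_0·(Z_L + jZ_0·tanβl)/(Z_0 + jZ_L·tanβl)
     = 100·(340 − j115)/(100 − j392)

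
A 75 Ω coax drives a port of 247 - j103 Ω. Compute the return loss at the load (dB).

Γ = (172 − j103)/(322 − j103), |Γ| = 0.593
RL = −20·log₁₀|Γ| = −20·log₁₀(0.593)

RL ≈ 4.54 dB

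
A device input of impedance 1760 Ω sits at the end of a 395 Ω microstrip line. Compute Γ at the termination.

Γ = 0.633

Γ = (Z_L − Z_0)/(Z_L + Z_0) = (1760 − 395)/(1760 + 395) = 1365/2155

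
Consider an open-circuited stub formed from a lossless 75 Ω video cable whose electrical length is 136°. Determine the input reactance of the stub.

tan(βl) = -0.966
For an open-circuited stub, Z_in = −jZ_0·cot(βl) = −jZ_0/tan(βl)

X_in ≈ 77.7 Ω (inductive)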